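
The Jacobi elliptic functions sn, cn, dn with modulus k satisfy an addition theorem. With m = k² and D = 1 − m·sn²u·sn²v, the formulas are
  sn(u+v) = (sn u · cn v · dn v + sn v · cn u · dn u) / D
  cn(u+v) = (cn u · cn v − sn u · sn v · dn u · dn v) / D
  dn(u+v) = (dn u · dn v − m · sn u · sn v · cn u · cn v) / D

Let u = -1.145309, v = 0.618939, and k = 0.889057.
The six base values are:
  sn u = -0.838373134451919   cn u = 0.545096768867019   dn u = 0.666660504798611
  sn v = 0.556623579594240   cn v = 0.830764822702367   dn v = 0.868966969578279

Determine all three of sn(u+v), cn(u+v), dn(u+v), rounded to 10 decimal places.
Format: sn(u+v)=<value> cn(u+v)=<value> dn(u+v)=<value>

sn(u+v)=-0.4867355498 cn(u+v)=0.8735493716 dn(u+v)=0.9015208590

m = k² = 0.790422349249
D = 1 − m·sn²u·sn²v = 0.827869782637721
sn(u+v) = (sn u·cn v·dn v + sn v·cn u·dn u)/D = -0.4029536537996333/0.827869782637721 = -0.4867355497814653
cn(u+v) = (cn u·cn v − sn u·sn v·dn u·dn v)/D = 0.7231851283690454/0.827869782637721 = 0.8735493715749183
dn(u+v) = (dn u·dn v − m·sn u·sn v·cn u·cn v)/D = 0.7463418775897118/0.827869782637721 = 0.9015208590072599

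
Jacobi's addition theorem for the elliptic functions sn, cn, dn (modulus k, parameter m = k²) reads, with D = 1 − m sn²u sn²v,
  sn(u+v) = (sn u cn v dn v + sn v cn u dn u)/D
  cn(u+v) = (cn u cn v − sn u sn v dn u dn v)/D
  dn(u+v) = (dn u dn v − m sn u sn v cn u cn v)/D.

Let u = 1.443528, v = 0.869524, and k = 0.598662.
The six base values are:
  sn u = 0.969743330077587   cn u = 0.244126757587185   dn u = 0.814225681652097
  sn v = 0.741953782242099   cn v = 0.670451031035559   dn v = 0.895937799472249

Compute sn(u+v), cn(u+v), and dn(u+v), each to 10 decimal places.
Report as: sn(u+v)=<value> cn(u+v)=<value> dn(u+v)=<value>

sn(u+v)=0.8962827773 cn(u+v)=-0.4434830134 dn(u+v)=0.8438555344

m = k² = 0.358396190244
D = 1 − m·sn²u·sn²v = 0.8144629304124758
sn(u+v) = (sn u·cn v·dn v + sn v·cn u·dn u)/D = 0.7299890972456688/0.8144629304124758 = 0.8962827772603154
cn(u+v) = (cn u·cn v − sn u·sn v·dn u·dn v)/D = -0.361200474693114/0.8144629304124758 = -0.443483013413745
dn(u+v) = (dn u·dn v − m·sn u·sn v·cn u·cn v)/D = 0.687289051382783/0.8144629304124758 = 0.8438555343884259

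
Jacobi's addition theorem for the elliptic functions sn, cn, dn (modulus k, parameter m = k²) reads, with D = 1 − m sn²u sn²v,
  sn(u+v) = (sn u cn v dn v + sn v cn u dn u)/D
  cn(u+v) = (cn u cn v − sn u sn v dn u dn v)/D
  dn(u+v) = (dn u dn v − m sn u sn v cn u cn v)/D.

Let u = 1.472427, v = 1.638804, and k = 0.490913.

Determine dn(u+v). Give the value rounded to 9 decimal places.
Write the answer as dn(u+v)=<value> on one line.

sn u = 0.9834940399530303, cn u = 0.1809405244185702, dn u = 0.8757251250225753
sn v = 0.9993273251197166, cn v = 0.03667284102809887, dn v = 0.8713945953009758
m = k² = 0.240995573569
D = 1 − m·sn²u·sn²v = 0.7672079975534289
dn(u+v) = (dn u·dn v − m·sn u·sn v·cn u·cn v)/D = 0.7615304434170227/0.7672079975534289 = 0.9925997198223799

dn(u+v)=0.992599720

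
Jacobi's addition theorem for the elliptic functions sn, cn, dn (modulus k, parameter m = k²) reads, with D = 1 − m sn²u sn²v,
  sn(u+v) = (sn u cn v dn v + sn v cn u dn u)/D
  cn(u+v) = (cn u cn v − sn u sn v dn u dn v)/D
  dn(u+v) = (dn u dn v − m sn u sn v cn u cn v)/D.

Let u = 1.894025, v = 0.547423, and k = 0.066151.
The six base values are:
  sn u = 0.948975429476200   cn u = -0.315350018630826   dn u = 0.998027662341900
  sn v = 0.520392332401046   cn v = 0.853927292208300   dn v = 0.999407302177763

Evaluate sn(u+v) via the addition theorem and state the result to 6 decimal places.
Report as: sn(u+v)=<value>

sn(u+v)=0.646784

m = k² = 0.004375954801
D = 1 − m·sn²u·sn²v = 0.9989328031336091
sn(u+v) = (sn u·cn v·dn v + sn v·cn u·dn u)/D = 0.6460936628137709/0.9989328031336091 = 0.6467839085742333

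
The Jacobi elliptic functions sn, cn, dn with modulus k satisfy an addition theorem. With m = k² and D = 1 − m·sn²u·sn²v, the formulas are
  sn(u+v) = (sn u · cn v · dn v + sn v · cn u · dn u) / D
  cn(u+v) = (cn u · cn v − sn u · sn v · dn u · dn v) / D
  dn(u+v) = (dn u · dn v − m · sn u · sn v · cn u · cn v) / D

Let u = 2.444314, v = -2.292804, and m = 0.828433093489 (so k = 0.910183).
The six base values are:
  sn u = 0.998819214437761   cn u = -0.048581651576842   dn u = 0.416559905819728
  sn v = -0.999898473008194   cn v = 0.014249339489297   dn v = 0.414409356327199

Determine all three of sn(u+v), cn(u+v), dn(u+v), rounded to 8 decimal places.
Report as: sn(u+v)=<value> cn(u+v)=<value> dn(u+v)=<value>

sn(u+v)=0.15045890 cn(u+v)=0.98861627 dn(u+v)=0.99057863

m = k² = 0.828433093489
D = 1 − m·sn²u·sn²v = 0.1736899662361959
sn(u+v) = (sn u·cn v·dn v + sn v·cn u·dn u)/D = 0.02613320058332632/0.1736899662361959 = 0.150458896098745
cn(u+v) = (cn u·cn v − sn u·sn v·dn u·dn v)/D = 0.1717127257904972/0.1736899662361959 = 0.9886162655877897
dn(u+v) = (dn u·dn v − m·sn u·sn v·cn u·cn v)/D = 0.1720535696155044/0.1736899662361959 = 0.9905786347009464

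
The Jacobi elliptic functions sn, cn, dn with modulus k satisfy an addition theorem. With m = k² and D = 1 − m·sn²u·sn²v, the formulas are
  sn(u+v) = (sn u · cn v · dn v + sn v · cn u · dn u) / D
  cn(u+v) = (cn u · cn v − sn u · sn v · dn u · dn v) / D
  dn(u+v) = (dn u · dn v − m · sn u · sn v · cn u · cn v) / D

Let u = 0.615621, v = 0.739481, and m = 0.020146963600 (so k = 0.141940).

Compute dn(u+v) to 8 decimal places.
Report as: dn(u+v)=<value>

dn(u+v)=0.99036618

sn u = 0.5768727976495096, cn u = 0.8168339949659465, dn u = 0.9966420865249908
sn v = 0.6730053334185631, cn v = 0.7396376282952137, dn v = 0.9954268990199106
m = k² = 0.0201469636
D = 1 − m·sn²u·sn²v = 0.9969632661231458
dn(u+v) = (dn u·dn v − m·sn u·sn v·cn u·cn v)/D = 0.9873586979731685/0.9969632661231458 = 0.9903661764918118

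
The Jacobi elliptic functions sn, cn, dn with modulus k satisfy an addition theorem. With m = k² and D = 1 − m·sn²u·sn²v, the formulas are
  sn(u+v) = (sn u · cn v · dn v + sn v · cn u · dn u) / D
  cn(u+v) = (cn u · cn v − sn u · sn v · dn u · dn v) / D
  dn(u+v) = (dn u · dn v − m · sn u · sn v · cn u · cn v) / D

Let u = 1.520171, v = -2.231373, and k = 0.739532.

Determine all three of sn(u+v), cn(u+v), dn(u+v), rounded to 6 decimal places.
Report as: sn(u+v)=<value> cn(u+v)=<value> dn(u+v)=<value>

sn(u+v)=-0.630209 cn(u+v)=0.776426 dn(u+v)=0.884753

sn u = 0.9673590264784251, cn u = 0.2534097746550312, dn u = 0.6987223476613091
sn v = -0.9741098026855555, cn v = -0.2260754128867361, dn v = 0.6935740175540019
m = k² = 0.546907579024
D = 1 − m·sn²u·sn²v = 0.5143704040690821
sn(u+v) = (sn u·cn v·dn v + sn v·cn u·dn u)/D = -0.3241608014595675/0.5143704040690821 = -0.6302088901211964
cn(u+v) = (cn u·cn v − sn u·sn v·dn u·dn v)/D = 0.3993703636717196/0.5143704040690821 = 0.7764256273541013
dn(u+v) = (dn u·dn v − m·sn u·sn v·cn u·cn v)/D = 0.4550909151072684/0.5143704040690821 = 0.8847533052196134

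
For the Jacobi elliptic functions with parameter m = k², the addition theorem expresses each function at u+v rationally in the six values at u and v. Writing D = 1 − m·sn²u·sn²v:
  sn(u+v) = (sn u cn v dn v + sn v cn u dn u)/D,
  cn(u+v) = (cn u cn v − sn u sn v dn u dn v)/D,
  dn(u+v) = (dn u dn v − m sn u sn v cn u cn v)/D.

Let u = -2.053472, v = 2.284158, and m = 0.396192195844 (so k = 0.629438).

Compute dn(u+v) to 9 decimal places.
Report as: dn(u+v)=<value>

sn u = -0.9764238623939506, cn u = -0.2158620877960728, dn u = 0.7888402565878445
sn v = 0.9201526544102947, cn v = -0.3915598199275415, dn v = 0.815200363168926
m = k² = 0.396192195844
D = 1 − m·sn²u·sn²v = 0.6801823321760957
dn(u+v) = (dn u·dn v − m·sn u·sn v·cn u·cn v)/D = 0.6731498492128827/0.6801823321760957 = 0.9896608855735578

dn(u+v)=0.989660886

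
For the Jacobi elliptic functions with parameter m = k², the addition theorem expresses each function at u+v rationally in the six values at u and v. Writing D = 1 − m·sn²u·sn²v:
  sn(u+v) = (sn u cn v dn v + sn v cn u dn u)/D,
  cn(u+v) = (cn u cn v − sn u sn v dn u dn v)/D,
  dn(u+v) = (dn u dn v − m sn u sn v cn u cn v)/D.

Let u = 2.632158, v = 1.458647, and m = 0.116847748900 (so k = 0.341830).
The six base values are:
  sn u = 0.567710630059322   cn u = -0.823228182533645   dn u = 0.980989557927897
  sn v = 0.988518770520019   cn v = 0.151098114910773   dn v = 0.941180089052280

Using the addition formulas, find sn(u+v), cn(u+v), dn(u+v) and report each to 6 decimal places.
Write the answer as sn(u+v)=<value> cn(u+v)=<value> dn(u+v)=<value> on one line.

sn(u+v)=-0.744987 cn(u+v)=-0.667079 dn(u+v)=0.967031

m = k² = 0.1168477489
D = 1 − m·sn²u·sn²v = 0.9632003029716626
sn(u+v) = (sn u·cn v·dn v + sn v·cn u·dn u)/D = -0.7175718259345614/0.9632003029716626 = -0.7449871264790003
cn(u+v) = (cn u·cn v − sn u·sn v·dn u·dn v)/D = -0.6425305426745425/0.9632003029716626 = -0.6670788419524052
dn(u+v) = (dn u·dn v − m·sn u·sn v·cn u·cn v)/D = 0.93144448470481/0.9632003029716626 = 0.9670309299437723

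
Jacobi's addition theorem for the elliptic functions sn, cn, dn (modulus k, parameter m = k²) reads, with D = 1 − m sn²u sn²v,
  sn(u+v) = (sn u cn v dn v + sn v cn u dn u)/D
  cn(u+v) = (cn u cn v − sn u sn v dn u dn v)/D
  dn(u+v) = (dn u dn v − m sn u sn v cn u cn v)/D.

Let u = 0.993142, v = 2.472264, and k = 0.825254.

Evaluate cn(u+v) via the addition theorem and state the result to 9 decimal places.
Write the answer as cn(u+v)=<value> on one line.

sn u = 0.7851008105810252, cn u = 0.6193679982248172, dn u = 0.7617189522132704
sn v = 0.9703124816046238, cn v = -0.241854683730286, dn v = 0.598993005289888
m = k² = 0.681044164516
D = 1 − m·sn²u·sn²v = 0.6047704904141087
cn(u+v) = (cn u·cn v − sn u·sn v·dn u·dn v)/D = -0.4973760726266845/0.6047704904141087 = -0.8224212002905644

cn(u+v)=-0.822421200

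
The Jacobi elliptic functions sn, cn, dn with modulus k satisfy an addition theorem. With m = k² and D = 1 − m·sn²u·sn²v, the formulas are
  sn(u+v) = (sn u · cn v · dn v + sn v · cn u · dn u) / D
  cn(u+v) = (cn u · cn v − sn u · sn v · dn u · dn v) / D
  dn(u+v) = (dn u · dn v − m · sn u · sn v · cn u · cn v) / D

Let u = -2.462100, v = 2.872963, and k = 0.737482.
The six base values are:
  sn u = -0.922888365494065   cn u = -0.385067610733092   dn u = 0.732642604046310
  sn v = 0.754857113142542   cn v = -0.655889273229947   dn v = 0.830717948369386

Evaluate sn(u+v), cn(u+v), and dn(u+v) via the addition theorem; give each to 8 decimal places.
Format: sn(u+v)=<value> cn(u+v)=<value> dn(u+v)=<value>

sn(u+v)=0.39384309 cn(u+v)=0.91917769 dn(u+v)=0.95688950

m = k² = 0.543879700324
D = 1 − m·sn²u·sn²v = 0.7360445124243529
sn(u+v) = (sn u·cn v·dn v + sn v·cn u·dn u)/D = 0.2898860473330265/0.7360445124243529 = 0.3938430929648695
cn(u+v) = (cn u·cn v − sn u·sn v·dn u·dn v)/D = 0.6765556915965143/0.7360445124243529 = 0.9191776858278627
dn(u+v) = (dn u·dn v − m·sn u·sn v·cn u·cn v)/D = 0.7043132689399897/0.7360445124243529 = 0.9568895047123602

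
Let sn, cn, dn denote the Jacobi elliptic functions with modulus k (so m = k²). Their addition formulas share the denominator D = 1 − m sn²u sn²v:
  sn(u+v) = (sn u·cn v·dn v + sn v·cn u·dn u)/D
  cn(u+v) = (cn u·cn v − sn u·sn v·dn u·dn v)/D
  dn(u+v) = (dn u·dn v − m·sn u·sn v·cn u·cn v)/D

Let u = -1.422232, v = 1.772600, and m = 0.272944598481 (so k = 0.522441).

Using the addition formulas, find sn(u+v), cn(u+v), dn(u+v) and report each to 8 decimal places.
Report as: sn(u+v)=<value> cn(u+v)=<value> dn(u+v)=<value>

sn u = -0.9722138353298613, cn u = 0.2340945501142676, dn u = 0.8614016693986536
sn v = 0.9979980048091733, cn v = -0.0632454140385626, dn v = 0.8533154018932598
m = k² = 0.272944598481
D = 1 − m·sn²u·sn²v = 0.7430447801572448
sn(u+v) = (sn u·cn v·dn v + sn v·cn u·dn u)/D = 0.2537144492832089/0.7430447801572448 = 0.3414524347099475
cn(u+v) = (cn u·cn v − sn u·sn v·dn u·dn v)/D = 0.698387087182922/0.7430447801572448 = 0.9398990556600475
dn(u+v) = (dn u·dn v − m·sn u·sn v·cn u·cn v)/D = 0.7311264067360149/0.7430447801572448 = 0.9839600872793863

sn(u+v)=0.34145243 cn(u+v)=0.93989906 dn(u+v)=0.98396009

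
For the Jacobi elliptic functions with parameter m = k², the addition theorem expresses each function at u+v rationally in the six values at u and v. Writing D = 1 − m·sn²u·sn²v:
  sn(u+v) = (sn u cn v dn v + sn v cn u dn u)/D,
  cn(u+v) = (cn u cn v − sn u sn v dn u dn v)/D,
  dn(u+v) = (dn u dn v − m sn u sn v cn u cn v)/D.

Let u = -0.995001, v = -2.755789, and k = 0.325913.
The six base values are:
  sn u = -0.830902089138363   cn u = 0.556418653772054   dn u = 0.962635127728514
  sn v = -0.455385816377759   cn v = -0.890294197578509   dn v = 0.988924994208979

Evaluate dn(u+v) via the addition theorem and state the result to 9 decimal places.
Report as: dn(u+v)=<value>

dn(u+v)=0.986892094

m = k² = 0.106219283569
D = 1 − m·sn²u·sn²v = 0.9847923513846625
dn(u+v) = (dn u·dn v − m·sn u·sn v·cn u·cn v)/D = 0.9718837860300449/0.9847923513846625 = 0.9868920942202003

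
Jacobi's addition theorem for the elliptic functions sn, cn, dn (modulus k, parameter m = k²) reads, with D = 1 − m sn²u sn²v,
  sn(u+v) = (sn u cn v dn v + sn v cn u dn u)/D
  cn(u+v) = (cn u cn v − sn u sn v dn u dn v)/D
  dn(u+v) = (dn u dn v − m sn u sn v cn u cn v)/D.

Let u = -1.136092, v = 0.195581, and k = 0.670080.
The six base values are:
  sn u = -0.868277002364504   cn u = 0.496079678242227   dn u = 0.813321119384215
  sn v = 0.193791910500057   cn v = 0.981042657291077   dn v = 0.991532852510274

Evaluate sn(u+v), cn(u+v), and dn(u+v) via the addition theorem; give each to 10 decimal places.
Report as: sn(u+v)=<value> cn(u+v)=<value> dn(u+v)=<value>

sn(u+v)=-0.7762834299 cn(u+v)=0.6303840389 dn(u+v)=0.8540615257

m = k² = 0.4490072064
D = 1 − m·sn²u·sn²v = 0.9872872005383495
sn(u+v) = (sn u·cn v·dn v + sn v·cn u·dn u)/D = -0.766414694309825/0.9872872005383495 = -0.7762834298792826
cn(u+v) = (cn u·cn v − sn u·sn v·dn u·dn v)/D = 0.6223700930257081/0.9872872005383495 = 0.6303840388960185
dn(u+v) = (dn u·dn v − m·sn u·sn v·cn u·cn v)/D = 0.8432040128036673/0.9872872005383495 = 0.8540615257079032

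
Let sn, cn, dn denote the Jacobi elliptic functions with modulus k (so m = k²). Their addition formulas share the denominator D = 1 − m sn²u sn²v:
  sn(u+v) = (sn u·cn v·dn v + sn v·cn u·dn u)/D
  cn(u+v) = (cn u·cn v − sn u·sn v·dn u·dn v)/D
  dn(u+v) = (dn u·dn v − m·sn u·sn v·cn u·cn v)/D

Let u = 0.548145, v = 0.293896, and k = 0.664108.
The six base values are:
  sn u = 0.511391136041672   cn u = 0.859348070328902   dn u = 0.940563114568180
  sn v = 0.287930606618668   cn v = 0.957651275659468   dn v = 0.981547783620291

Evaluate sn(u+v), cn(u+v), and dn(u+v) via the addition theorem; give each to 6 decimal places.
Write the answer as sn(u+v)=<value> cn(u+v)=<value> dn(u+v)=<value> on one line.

sn(u+v)=0.720311 cn(u+v)=0.693651 dn(u+v)=0.878161

m = k² = 0.441039435664
D = 1 − m·sn²u·sn²v = 0.9904377635071266
sn(u+v) = (sn u·cn v·dn v + sn v·cn u·dn u)/D = 0.7134236765806757/0.9904377635071266 = 0.7203114651590547
cn(u+v) = (cn u·cn v − sn u·sn v·dn u·dn v)/D = 0.687017919034948/0.9904377635071266 = 0.6936507717579618
dn(u+v) = (dn u·dn v − m·sn u·sn v·cn u·cn v)/D = 0.8697641333846723/0.9904377635071266 = 0.8781613196015965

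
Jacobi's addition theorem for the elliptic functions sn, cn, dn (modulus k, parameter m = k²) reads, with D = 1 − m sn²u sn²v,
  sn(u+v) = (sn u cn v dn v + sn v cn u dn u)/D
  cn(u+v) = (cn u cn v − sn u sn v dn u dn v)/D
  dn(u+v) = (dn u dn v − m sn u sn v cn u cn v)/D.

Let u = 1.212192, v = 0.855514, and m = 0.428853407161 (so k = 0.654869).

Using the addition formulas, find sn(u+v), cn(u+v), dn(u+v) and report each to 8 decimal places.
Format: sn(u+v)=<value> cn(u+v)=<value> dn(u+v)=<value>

sn u = 0.8990118713119782, cn u = 0.4379242574237411, dn u = 0.8083261060401795
sn v = 0.729194964610537, cn v = 0.6843060014252671, dn v = 0.8786169785290044
m = k² = 0.428853407161
D = 1 − m·sn²u·sn²v = 0.8156992765613538
sn(u+v) = (sn u·cn v·dn v + sn v·cn u·dn u)/D = 0.7986490030655391/0.8156992765613538 = 0.9790973536623797
cn(u+v) = (cn u·cn v − sn u·sn v·dn u·dn v)/D = -0.1659068403807887/0.8156992765613538 = -0.2033921632003677
dn(u+v) = (dn u·dn v − m·sn u·sn v·cn u·cn v)/D = 0.6259595465211892/0.8156992765613538 = 0.7673900964580626

sn(u+v)=0.97909735 cn(u+v)=-0.20339216 dn(u+v)=0.76739010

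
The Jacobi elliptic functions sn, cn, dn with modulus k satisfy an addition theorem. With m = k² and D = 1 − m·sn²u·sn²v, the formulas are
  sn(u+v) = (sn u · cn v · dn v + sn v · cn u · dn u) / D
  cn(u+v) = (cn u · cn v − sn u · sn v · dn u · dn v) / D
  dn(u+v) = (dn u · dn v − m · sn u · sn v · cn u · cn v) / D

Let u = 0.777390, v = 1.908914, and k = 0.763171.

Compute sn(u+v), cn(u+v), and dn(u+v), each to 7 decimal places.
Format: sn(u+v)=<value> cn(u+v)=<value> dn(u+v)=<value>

sn u = 0.6723461967342876, cn u = 0.7402368484052511, dn u = 0.8583197972420516
sn v = 0.9998979264742793, cn v = 0.01428763914846523, dn v = 0.6462885733577346
m = k² = 0.582429975241
D = 1 − m·sn²u·sn²v = 0.7367666208848332
sn(u+v) = (sn u·cn v·dn v + sn v·cn u·dn u)/D = 0.6415034912476239/0.7367666208848332 = 0.8707010782833765
cn(u+v) = (cn u·cn v − sn u·sn v·dn u·dn v)/D = -0.3623511064798412/0.7367666208848332 = -0.4918125987367195
dn(u+v) = (dn u·dn v − m·sn u·sn v·cn u·cn v)/D = 0.5505811029292705/0.7367666208848332 = 0.7472937661970085

sn(u+v)=0.8707011 cn(u+v)=-0.4918126 dn(u+v)=0.7472938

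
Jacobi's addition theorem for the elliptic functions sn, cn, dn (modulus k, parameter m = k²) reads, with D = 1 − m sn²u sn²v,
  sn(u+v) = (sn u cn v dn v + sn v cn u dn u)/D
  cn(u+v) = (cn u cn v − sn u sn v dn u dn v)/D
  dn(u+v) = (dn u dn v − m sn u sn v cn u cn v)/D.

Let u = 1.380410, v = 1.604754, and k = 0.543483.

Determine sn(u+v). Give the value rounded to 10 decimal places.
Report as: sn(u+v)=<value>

sn(u+v)=0.4198431761

sn u = 0.9612923517068941, cn u = 0.2755304240003796, dn u = 0.8526723424643166
sn v = 0.9960067190606833, cn v = 0.08927830411680677, dn v = 0.8408213481448504
m = k² = 0.295373771289
D = 1 − m·sn²u·sn²v = 0.7292257021425795
sn(u+v) = (sn u·cn v·dn v + sn v·cn u·dn u)/D = 0.3061604348879933/0.7292257021425795 = 0.4198431761091881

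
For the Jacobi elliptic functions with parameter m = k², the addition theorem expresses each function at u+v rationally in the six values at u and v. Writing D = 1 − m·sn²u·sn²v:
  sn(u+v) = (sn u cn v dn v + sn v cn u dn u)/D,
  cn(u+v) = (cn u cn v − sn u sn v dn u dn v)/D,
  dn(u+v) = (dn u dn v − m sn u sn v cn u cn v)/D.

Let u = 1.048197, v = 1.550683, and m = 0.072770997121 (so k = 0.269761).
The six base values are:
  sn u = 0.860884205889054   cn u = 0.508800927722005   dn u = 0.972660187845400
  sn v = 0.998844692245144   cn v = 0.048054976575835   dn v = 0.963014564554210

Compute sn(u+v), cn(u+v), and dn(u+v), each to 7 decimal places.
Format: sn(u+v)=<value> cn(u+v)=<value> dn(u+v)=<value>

sn(u+v)=0.5645346 cn(u+v)=-0.8254094 dn(u+v)=0.9883359

m = k² = 0.072770997121
D = 1 − m·sn²u·sn²v = 0.946192385517266
sn(u+v) = (sn u·cn v·dn v + sn v·cn u·dn u)/D = 0.5341583465880918/0.946192385517266 = 0.5645346070884698
cn(u+v) = (cn u·cn v − sn u·sn v·dn u·dn v)/D = -0.780996089094645/0.946192385517266 = -0.825409399873461
dn(u+v) = (dn u·dn v − m·sn u·sn v·cn u·cn v)/D = 0.9351559418222286/0.946192385517266 = 0.9883359411215257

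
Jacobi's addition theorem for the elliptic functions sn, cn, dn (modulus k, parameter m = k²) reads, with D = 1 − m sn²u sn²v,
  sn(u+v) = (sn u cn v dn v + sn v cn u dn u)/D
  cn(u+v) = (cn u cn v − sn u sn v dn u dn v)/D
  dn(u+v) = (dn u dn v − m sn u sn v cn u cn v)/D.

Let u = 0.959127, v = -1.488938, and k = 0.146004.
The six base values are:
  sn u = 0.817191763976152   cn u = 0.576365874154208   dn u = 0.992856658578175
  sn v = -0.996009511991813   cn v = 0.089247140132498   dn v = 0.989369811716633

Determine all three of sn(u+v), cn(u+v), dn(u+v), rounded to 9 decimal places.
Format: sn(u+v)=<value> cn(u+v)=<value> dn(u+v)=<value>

m = k² = 0.021317168016
D = 1 − m·sn²u·sn²v = 0.9858777322197755
sn(u+v) = (sn u·cn v·dn v + sn v·cn u·dn u)/D = -0.4978083976859147/0.9858777322197755 = -0.5049392854883362
cn(u+v) = (cn u·cn v − sn u·sn v·dn u·dn v)/D = 0.8509651591458898/0.9858777322197755 = 0.8631548632606599
dn(u+v) = (dn u·dn v − m·sn u·sn v·cn u·cn v)/D = 0.9831949080668746/0.9858777322197755 = 0.9972787455632451

sn(u+v)=-0.504939285 cn(u+v)=0.863154863 dn(u+v)=0.997278746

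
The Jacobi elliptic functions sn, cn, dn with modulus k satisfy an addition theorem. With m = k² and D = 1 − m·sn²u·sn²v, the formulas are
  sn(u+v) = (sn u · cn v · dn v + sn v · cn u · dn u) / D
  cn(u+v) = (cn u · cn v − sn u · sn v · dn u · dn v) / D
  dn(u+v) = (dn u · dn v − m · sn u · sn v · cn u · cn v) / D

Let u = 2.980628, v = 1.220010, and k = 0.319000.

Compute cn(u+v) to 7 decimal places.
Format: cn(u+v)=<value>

sn u = 0.2431037612130102, cn u = -0.9700002893216515, dn u = 0.9969884563107188
sn v = 0.9310128176619117, cn v = 0.3649864837897808, dn v = 0.9548796286363799
m = k² = 0.101761
D = 1 − m·sn²u·sn²v = 0.9947871402244227
cn(u+v) = (cn u·cn v − sn u·sn v·dn u·dn v)/D = -0.5695066399786245/0.9947871402244227 = -0.5724909550500869

cn(u+v)=-0.5724910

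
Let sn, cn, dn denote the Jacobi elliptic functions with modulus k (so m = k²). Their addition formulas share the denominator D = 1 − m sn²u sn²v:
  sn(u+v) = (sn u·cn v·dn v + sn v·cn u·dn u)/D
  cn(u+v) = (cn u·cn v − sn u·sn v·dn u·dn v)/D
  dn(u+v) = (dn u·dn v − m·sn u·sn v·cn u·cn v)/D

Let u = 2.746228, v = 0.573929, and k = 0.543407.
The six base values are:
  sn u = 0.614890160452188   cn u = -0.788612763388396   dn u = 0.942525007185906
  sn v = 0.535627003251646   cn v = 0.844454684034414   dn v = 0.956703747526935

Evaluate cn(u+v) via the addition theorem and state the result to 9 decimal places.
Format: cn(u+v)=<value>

m = k² = 0.295291167649
D = 1 − m·sn²u·sn²v = 0.9679690019402475
cn(u+v) = (cn u·cn v − sn u·sn v·dn u·dn v)/D = -0.9629299035185934/0.9679690019402475 = -0.9947941531066042

cn(u+v)=-0.994794153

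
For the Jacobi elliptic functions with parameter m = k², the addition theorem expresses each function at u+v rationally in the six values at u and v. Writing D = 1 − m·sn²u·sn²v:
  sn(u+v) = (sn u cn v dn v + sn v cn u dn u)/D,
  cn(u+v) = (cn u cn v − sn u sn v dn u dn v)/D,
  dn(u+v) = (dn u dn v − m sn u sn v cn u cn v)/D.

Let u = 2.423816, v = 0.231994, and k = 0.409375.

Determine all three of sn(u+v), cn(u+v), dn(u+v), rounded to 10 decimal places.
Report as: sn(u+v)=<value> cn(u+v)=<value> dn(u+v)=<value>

sn(u+v)=0.5850923980 cn(u+v)=-0.8109666367 dn(u+v)=0.9708908875

sn u = 0.7499756600079292, cn u = -0.6614654256993868, dn u = 0.9517026479190052
sn v = 0.2295829128033486, cn v = 0.9732891071766549, dn v = 0.9955735657716436
m = k² = 0.167587890625
D = 1 − m·sn²u·sn²v = 0.9950316052331237
sn(u+v) = (sn u·cn v·dn v + sn v·cn u·dn u)/D = 0.5821854279514898/0.9950316052331237 = 0.5850923979596516
cn(u+v) = (cn u·cn v − sn u·sn v·dn u·dn v)/D = -0.806937434311823/0.9950316052331237 = -0.8109666367057431
dn(u+v) = (dn u·dn v − m·sn u·sn v·cn u·cn v)/D = 0.9660671183352797/0.9950316052331237 = 0.9708908875401421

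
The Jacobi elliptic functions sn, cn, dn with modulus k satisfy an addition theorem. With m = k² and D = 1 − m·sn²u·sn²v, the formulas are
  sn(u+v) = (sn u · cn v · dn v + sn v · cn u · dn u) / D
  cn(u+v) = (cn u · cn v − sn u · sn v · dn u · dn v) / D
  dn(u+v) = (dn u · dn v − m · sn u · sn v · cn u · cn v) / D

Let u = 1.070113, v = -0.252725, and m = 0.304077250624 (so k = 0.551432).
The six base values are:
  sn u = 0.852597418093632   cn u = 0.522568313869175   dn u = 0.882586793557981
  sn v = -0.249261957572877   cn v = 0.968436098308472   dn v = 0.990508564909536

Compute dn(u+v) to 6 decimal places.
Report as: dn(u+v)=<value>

dn(u+v)=0.919542

m = k² = 0.304077250624
D = 1 − m·sn²u·sn²v = 0.9862664137606173
dn(u+v) = (dn u·dn v − m·sn u·sn v·cn u·cn v)/D = 0.906913560834438/0.9862664137606173 = 0.9195421725620685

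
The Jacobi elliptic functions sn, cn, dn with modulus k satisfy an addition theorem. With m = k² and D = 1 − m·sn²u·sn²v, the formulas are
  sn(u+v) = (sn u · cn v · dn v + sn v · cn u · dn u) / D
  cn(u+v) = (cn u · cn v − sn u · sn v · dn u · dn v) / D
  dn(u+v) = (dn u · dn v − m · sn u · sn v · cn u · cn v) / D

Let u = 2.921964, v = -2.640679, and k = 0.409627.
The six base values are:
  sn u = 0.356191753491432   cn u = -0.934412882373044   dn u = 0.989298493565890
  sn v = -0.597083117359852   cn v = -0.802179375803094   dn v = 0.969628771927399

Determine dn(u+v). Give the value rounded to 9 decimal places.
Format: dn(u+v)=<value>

m = k² = 0.167794279129
D = 1 − m·sn²u·sn²v = 0.9924104774814963
dn(u+v) = (dn u·dn v − m·sn u·sn v·cn u·cn v)/D = 0.986001194710365/0.9924104774814963 = 0.9935417018294723

dn(u+v)=0.993541702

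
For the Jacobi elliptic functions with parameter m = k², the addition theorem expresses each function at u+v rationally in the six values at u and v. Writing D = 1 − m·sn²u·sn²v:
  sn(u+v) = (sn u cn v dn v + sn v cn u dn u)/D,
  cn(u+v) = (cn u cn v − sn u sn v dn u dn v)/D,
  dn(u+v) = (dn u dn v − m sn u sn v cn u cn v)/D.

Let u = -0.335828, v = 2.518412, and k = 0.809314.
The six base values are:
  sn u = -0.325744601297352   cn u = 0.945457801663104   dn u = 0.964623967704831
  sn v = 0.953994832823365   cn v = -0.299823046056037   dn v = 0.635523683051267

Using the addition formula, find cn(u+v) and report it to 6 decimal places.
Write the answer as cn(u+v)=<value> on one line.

cn(u+v)=-0.099239

m = k² = 0.654989150596
D = 1 − m·sn²u·sn²v = 0.9367470762872428
cn(u+v) = (cn u·cn v − sn u·sn v·dn u·dn v)/D = -0.09296211730058737/0.9367470762872428 = -0.09923929271179449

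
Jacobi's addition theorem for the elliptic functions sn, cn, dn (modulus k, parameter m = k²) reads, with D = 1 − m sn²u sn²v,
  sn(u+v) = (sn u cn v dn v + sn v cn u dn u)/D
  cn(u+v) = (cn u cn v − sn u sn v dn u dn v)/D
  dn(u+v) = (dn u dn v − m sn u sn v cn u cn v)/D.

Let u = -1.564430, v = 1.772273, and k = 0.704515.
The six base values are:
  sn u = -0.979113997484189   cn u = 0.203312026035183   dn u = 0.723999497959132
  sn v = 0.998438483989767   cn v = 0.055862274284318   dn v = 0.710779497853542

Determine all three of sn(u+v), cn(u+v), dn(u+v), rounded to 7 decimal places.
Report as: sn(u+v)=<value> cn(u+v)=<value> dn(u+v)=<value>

sn(u+v)=0.2056300 cn(u+v)=0.9786298 dn(u+v)=0.9894508

m = k² = 0.496341385225
D = 1 − m·sn²u·sn²v = 0.5256601286847084
sn(u+v) = (sn u·cn v·dn v + sn v·cn u·dn u)/D = 0.1080914883728254/0.5256601286847084 = 0.2056299926024231
cn(u+v) = (cn u·cn v − sn u·sn v·dn u·dn v)/D = 0.5144266721605437/0.5256601286847084 = 0.9786298105730928
dn(u+v) = (dn u·dn v − m·sn u·sn v·cn u·cn v)/D = 0.520114826141815/0.5256601286847084 = 0.9894507834239422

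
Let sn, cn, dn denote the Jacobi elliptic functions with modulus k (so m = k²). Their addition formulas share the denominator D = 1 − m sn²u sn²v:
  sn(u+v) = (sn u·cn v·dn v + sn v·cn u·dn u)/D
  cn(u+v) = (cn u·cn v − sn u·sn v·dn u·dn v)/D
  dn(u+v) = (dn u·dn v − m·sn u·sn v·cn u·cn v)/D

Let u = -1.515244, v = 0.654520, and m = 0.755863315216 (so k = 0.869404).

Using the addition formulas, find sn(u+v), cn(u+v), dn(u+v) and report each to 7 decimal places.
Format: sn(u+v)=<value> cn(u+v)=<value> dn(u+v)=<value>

sn(u+v)=-0.7120185 cn(u+v)=0.7021607 dn(u+v)=0.7853660

sn u = -0.9430043893387785, cn u = 0.3327802904136564, dn u = 0.5725757989427962
sn v = 0.583028145425062, cn v = 0.812451956513253, dn v = 0.862012510037895
m = k² = 0.755863315216
D = 1 − m·sn²u·sn²v = 0.7715191858164185
sn(u+v) = (sn u·cn v·dn v + sn v·cn u·dn u)/D = -0.5493359163106071/0.7715191858164185 = -0.7120184778416132
cn(u+v) = (cn u·cn v − sn u·sn v·dn u·dn v)/D = 0.5417304727759137/0.7715191858164185 = 0.7021607274777707
dn(u+v) = (dn u·dn v − m·sn u·sn v·cn u·cn v)/D = 0.6059249293747662/0.7715191858164185 = 0.7853659902618999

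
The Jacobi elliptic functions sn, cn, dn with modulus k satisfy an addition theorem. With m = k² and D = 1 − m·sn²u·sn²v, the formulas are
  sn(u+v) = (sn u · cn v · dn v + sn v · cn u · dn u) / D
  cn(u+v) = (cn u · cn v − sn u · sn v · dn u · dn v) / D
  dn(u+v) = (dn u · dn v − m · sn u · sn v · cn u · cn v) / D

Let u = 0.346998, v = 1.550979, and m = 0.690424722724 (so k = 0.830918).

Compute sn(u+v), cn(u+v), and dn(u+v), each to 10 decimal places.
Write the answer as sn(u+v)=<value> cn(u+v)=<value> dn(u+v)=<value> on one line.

sn u = 0.3356754547772103, cn u = 0.9419777009357032, dn u = 0.9603146960969288
sn v = 0.9575271108264154, cn v = 0.2883432538354549, dn v = 0.6057874657037295
m = k² = 0.690424722724
D = 1 − m·sn²u·sn²v = 0.9286723912699789
sn(u+v) = (sn u·cn v·dn v + sn v·cn u·dn u)/D = 0.9248082842578629/0.9286723912699789 = 0.9958391063970022
cn(u+v) = (cn u·cn v − sn u·sn v·dn u·dn v)/D = 0.08462888203874936/0.9286723912699789 = 0.09112888768343549
dn(u+v) = (dn u·dn v − m·sn u·sn v·cn u·cn v)/D = 0.5214715786434256/0.9286723912699789 = 0.5615237230540496

sn(u+v)=0.9958391064 cn(u+v)=0.0911288877 dn(u+v)=0.5615237231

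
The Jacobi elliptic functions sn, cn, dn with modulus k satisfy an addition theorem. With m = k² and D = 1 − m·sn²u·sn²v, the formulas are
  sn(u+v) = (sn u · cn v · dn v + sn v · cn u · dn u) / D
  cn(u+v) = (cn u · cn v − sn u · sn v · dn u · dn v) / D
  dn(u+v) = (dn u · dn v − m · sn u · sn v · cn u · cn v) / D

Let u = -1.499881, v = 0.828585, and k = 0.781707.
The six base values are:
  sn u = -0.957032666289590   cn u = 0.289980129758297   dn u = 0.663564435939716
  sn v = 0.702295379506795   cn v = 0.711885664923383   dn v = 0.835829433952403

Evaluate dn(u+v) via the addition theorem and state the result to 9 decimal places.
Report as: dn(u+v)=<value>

dn(u+v)=0.883219581

m = k² = 0.611065833849
D = 1 − m·sn²u·sn²v = 0.7239541974806501
dn(u+v) = (dn u·dn v − m·sn u·sn v·cn u·cn v)/D = 0.639410522950864/0.7239541974806501 = 0.8832195809845473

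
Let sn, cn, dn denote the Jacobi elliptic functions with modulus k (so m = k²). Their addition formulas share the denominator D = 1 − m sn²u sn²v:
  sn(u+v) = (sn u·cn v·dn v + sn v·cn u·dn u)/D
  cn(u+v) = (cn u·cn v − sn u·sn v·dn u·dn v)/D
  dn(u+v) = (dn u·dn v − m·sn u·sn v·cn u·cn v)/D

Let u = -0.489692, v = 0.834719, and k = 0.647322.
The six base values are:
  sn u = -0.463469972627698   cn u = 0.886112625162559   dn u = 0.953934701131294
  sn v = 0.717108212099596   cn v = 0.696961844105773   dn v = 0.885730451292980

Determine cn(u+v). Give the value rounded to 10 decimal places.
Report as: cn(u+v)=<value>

cn(u+v)=0.9420078557

m = k² = 0.419025771684
D = 1 − m·sn²u·sn²v = 0.953713607803487
cn(u+v) = (cn u·cn v − sn u·sn v·dn u·dn v)/D = 0.8984057106254179/0.953713607803487 = 0.9420078556858913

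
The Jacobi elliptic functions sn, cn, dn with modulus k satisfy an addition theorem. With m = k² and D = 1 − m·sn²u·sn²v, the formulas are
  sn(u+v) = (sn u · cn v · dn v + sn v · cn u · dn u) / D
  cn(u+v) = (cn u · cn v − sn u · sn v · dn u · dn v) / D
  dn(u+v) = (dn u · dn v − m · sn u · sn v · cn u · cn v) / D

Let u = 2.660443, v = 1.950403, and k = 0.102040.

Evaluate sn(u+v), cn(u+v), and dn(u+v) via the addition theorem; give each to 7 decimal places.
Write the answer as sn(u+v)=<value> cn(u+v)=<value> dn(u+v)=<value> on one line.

sn(u+v)=-0.9935895 cn(u+v)=-0.1130478 dn(u+v)=0.9948472

sn u = 0.469903760617572, cn u = -0.8827176534755967, dn u = 0.998849786175341
sn v = 0.9310112343341877, cn v = -0.3649905225393287, dn v = 0.9954772355976169
m = k² = 0.0104121616
D = 1 − m·sn²u·sn²v = 0.9980071776542611
sn(u+v) = (sn u·cn v·dn v + sn v·cn u·dn u)/D = -0.9916095012582698/0.9980071776542611 = -0.9935895487134386
cn(u+v) = (cn u·cn v − sn u·sn v·dn u·dn v)/D = -0.112822531720172/0.9980071776542611 = -0.1130478159339021
dn(u+v) = (dn u·dn v − m·sn u·sn v·cn u·cn v)/D = 0.9928646224364979/0.9980071776542611 = 0.9948471761196644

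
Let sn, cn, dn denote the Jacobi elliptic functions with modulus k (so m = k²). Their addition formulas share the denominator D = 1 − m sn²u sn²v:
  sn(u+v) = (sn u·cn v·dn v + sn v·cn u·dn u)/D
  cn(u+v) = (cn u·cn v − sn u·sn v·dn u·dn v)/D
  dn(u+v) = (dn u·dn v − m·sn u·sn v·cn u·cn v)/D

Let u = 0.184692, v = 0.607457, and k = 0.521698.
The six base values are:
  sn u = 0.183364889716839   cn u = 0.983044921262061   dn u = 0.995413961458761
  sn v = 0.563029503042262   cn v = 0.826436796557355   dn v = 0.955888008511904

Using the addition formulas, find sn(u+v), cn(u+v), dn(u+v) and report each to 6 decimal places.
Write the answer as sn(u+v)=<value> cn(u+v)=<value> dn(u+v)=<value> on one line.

m = k² = 0.272168803204
D = 1 − m·sn²u·sn²v = 0.9970990983022658
sn(u+v) = (sn u·cn v·dn v + sn v·cn u·dn u)/D = 0.6957997810454118/0.9970990983022658 = 0.6978241001622924
cn(u+v) = (cn u·cn v − sn u·sn v·dn u·dn v)/D = 0.7141913444815392/0.9970990983022658 = 0.7162691709355408
dn(u+v) = (dn u·dn v − m·sn u·sn v·cn u·cn v)/D = 0.9286762259794547/0.9970990983022658 = 0.9313780621812687

sn(u+v)=0.697824 cn(u+v)=0.716269 dn(u+v)=0.931378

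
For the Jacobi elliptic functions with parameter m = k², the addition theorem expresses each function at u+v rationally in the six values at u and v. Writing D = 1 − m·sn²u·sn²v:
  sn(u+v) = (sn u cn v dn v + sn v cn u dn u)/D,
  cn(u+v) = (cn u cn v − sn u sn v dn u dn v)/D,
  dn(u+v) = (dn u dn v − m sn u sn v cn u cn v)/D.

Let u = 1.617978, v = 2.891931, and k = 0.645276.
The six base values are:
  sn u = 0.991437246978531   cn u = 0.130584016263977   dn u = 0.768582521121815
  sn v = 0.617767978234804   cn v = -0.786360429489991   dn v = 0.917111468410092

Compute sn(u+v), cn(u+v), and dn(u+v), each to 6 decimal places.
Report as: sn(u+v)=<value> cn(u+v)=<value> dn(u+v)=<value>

m = k² = 0.416381116176
D = 1 − m·sn²u·sn²v = 0.8438031495027926
sn(u+v) = (sn u·cn v·dn v + sn v·cn u·dn u)/D = -0.6530028491679535/0.8438031495027926 = -0.7738805544311285
cn(u+v) = (cn u·cn v − sn u·sn v·dn u·dn v)/D = -0.5344071800503499/0.8438031495027926 = -0.6333315778274199
dn(u+v) = (dn u·dn v − m·sn u·sn v·cn u·cn v)/D = 0.7310633012128767/0.8438031495027926 = 0.8663908183367798

sn(u+v)=-0.773881 cn(u+v)=-0.633332 dn(u+v)=0.866391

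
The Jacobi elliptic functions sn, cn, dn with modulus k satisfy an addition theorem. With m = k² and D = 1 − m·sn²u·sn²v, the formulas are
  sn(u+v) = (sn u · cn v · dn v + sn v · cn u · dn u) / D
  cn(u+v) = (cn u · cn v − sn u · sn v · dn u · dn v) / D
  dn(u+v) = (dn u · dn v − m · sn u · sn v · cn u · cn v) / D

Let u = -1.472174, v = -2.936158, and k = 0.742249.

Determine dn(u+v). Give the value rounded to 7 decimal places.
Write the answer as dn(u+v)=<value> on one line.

dn(u+v)=0.9108573

sn u = -0.9578634672601207, cn u = 0.2872239162890508, dn u = 0.7032191037448214
sn v = -0.7263756496498598, cn v = -0.6872979089126811, dn v = 0.8422087346220096
m = k² = 0.550933578001
D = 1 − m·sn²u·sn²v = 0.7332963155660049
dn(u+v) = (dn u·dn v − m·sn u·sn v·cn u·cn v)/D = 0.6679283199097531/0.7332963155660049 = 0.9108573242921634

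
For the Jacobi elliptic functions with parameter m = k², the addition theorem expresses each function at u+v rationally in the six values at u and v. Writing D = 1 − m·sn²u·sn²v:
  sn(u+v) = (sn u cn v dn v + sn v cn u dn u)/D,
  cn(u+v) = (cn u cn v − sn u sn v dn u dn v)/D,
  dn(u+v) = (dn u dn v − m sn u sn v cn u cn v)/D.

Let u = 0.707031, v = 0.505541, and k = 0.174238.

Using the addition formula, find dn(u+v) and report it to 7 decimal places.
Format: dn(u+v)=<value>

sn u = 0.6483490186270895, cn u = 0.7613432537596232, dn u = 0.9935987362652437
sn v = 0.4837374826884865, cn v = 0.8752131442352807, dn v = 0.996441650406073
m = k² = 0.030358880644
D = 1 − m·sn²u·sn²v = 0.9970137720850843
dn(u+v) = (dn u·dn v − m·sn u·sn v·cn u·cn v)/D = 0.9837186458139277/0.9970137720850843 = 0.9866650525364839

dn(u+v)=0.9866651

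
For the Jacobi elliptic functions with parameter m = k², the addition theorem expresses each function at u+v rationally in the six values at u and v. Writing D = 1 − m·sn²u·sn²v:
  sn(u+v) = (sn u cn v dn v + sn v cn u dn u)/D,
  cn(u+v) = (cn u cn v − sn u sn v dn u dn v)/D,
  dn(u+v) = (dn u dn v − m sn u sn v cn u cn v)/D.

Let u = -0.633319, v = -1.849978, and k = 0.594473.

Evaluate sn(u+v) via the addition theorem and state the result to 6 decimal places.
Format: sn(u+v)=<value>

sn u = -0.5806926669681456, cn u = 0.8141228571471399, dn u = 0.9385268991183146
sn v = -0.9965367834172333, cn v = -0.08315310755729007, dn v = 0.8056335409545363
m = k² = 0.353398147729
D = 1 − m·sn²u·sn²v = 0.8816567151514825
sn(u+v) = (sn u·cn v·dn v + sn v·cn u·dn u)/D = -0.7225288960050716/0.8816567151514825 = -0.8195127237032724

sn(u+v)=-0.819513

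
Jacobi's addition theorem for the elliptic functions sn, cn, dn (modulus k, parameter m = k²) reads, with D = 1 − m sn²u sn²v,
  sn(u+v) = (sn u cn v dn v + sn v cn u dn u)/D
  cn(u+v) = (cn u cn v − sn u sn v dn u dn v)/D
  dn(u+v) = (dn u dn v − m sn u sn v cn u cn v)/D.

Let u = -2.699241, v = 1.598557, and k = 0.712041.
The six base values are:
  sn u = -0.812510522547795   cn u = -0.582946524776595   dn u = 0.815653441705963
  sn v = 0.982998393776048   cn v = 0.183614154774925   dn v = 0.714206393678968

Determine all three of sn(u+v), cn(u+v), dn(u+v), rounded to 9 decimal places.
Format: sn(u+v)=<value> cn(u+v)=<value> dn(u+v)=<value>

m = k² = 0.507002385681
D = 1 − m·sn²u·sn²v = 0.6765749846319206
sn(u+v) = (sn u·cn v·dn v + sn v·cn u·dn u)/D = -0.5739497083656031/0.6765749846319206 = -0.8483164784430375
cn(u+v) = (cn u·cn v − sn u·sn v·dn u·dn v)/D = 0.3582393642478765/0.6765749846319206 = 0.5294895205780785
dn(u+v) = (dn u·dn v − m·sn u·sn v·cn u·cn v)/D = 0.5392011333465185/0.6765749846319206 = 0.7969569457846006

sn(u+v)=-0.848316478 cn(u+v)=0.529489521 dn(u+v)=0.796956946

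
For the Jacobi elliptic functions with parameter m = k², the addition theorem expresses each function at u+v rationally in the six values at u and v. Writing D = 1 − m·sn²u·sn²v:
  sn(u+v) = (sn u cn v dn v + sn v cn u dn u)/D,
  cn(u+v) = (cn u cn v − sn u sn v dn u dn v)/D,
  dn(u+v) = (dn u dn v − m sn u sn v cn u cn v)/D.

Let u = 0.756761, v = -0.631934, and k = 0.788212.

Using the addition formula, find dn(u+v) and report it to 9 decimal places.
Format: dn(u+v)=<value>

sn u = 0.6572416490126171, cn u = 0.7536799153507912, dn u = 0.8553529073356352
sn v = -0.571241180187326, cn v = 0.8207822573972898, dn v = 0.8928979197162631
m = k² = 0.621278156944
D = 1 − m·sn²u·sn²v = 0.9124259865480109
dn(u+v) = (dn u·dn v − m·sn u·sn v·cn u·cn v)/D = 0.9080359339585107/0.9124259865480109 = 0.9951885932073141

dn(u+v)=0.995188593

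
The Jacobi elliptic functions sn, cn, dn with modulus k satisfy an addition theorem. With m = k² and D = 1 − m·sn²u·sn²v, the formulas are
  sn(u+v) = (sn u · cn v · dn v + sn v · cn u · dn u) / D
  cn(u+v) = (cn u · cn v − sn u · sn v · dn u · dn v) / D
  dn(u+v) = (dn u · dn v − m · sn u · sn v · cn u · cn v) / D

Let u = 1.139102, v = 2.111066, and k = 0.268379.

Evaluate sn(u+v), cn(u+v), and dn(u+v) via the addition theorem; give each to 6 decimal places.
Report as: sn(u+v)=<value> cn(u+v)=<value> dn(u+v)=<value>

sn(u+v)=-0.049570 cn(u+v)=-0.998771 dn(u+v)=0.999912

sn u = 0.9024565994559506, cn u = 0.4307807865938335, dn u = 0.9702262449462754
sn v = 0.8806762534928899, cn v = -0.4737186259096503, dn v = 0.9716667680799013
m = k² = 0.072027287641
D = 1 − m·sn²u·sn²v = 0.9545030500170246
sn(u+v) = (sn u·cn v·dn v + sn v·cn u·dn u)/D = -0.04731485670030306/0.9545030500170246 = -0.04957014720849676
cn(u+v) = (cn u·cn v − sn u·sn v·dn u·dn v)/D = -0.9533296265338828/0.9545030500170246 = -0.9987706445955087
dn(u+v) = (dn u·dn v − m·sn u·sn v·cn u·cn v)/D = 0.9544185797202556/0.9545030500170246 = 0.9999115033767912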